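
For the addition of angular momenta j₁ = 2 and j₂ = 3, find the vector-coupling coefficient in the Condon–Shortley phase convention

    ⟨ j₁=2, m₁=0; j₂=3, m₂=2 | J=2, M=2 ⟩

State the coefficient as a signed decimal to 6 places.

√[5·3!1!3!/8! · 2!2!5!1!4!0!] = √(360/7)
  +(−1)^2/∏(2,1,0,3,1,0)! = 1/12  (running 1/12)
⟨..|..⟩ = √(360/7)·(1/12) = +0.597614

+0.597614  (= +√(5/14))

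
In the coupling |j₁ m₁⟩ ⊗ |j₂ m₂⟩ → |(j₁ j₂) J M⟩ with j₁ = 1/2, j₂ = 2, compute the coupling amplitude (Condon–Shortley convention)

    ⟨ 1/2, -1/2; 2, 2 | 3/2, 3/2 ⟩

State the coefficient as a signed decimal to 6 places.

-0.894427

j₁+j₂−J=1  J+j₁−j₂=0  J−j₁+j₂=3  j₁+j₂+J+1=5
(j₁±m₁, j₂±m₂, J±M) = (0,1,4,0,3,0)
P² = 144/5
sum k=1..1:
  [1] −1/6 = -1/6
S = -1/6
C² = P²·S² = 4/5 ; C = -0.894427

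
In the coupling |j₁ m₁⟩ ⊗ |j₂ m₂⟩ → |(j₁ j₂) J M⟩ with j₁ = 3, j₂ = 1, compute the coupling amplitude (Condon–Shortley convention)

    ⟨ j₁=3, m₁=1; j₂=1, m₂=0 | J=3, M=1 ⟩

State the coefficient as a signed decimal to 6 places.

+0.288675  (= +√(1/12))

√[7·1!5!1!/8! · 4!2!1!1!4!2!] = √(48)
  +(−1)^0/∏(0,1,2,1,3,0)! = 1/12  (running 1/12)
  +(−1)^1/∏(1,0,1,0,4,1)! = -1/24  (running 1/24)
⟨..|..⟩ = √(48)·(1/24) = +0.288675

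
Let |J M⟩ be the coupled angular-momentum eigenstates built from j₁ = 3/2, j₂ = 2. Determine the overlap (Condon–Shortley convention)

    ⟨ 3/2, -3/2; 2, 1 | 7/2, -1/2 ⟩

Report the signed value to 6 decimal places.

√[8·0!3!4!/8! · 0!3!3!1!3!4!] = √(5184/35)
  +(−1)^0/∏(0,0,3,3,0,1)! = 1/36  (running 1/36)
⟨..|..⟩ = √(5184/35)·(1/36) = +0.338062

+√(4/35) ≈ +0.338062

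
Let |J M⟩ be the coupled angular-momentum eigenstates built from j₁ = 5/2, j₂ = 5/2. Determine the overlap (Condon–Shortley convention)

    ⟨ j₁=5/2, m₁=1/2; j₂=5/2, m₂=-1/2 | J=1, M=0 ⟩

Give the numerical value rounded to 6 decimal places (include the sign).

+0.119523

triangle: 4!×1!×1!/7! = 24/5040
(j±m)!: 3!×2!×2!×3!×1!×1! = 144
prefactor² = (2J+1)×Δ×N² = 72/35
  k=1: −1/(1!×3!×1!×1!×0!×0!) = -1/6
  k=2: +1/(2!×2!×0!×0!×1!×1!) = 1/4
Σ = 1/12  ⇒  CG² = 72/35×1/12² = 1/70
CG = +√(1/70) = +0.119523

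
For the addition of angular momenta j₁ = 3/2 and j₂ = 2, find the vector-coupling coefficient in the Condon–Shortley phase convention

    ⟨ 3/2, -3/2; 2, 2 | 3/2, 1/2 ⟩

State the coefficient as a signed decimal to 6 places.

+√(2/5) = +0.632456

triangle: 2!*1!*2!/6! = 4/720
(j±m)!: 0!*3!*4!*0!*2!*1! = 288
prefactor² = (2J+1)*Δ*N² = 32/5
  k=2: +1/(2!*0!*1!*2!*0!*0!) = 1/4
Σ = 1/4  ⇒  CG² = 32/5*1/4² = 2/5
CG = +√(2/5) = +0.632456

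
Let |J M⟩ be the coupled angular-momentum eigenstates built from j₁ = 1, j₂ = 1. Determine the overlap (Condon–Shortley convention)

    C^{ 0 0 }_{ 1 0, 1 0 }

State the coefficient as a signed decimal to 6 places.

j₁+j₂−J=2  J+j₁−j₂=0  J−j₁+j₂=0  j₁+j₂+J+1=3
(j₁±m₁, j₂±m₂, J±M) = (1,1,1,1,0,0)
P² = 1/3
sum k=1..1:
  [1] −1/1 = -1
S = -1
C² = P²·S² = 1/3 ; C = -0.577350

−√(1/3) = -0.577350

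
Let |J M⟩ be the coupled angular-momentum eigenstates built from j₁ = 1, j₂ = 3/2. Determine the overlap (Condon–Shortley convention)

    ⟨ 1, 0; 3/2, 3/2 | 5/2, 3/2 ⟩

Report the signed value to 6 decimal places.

j₁+j₂−J=0  J+j₁−j₂=2  J−j₁+j₂=3  j₁+j₂+J+1=6
(j₁±m₁, j₂±m₂, J±M) = (1,1,3,0,4,1)
P² = 72/5
sum k=0..0:
  [0] +1/6 = 1/6
S = 1/6
C² = P²·S² = 2/5 ; C = +0.632456

+√(2/5) ≈ +0.632456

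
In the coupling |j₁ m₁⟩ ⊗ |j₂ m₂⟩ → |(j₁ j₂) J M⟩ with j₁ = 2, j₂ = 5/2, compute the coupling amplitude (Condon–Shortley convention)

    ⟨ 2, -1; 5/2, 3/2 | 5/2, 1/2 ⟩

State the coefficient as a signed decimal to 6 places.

triangle: 2!·2!·3!/8! = 24/40320
(j±m)!: 1!·3!·4!·1!·3!·2! = 1728
prefactor² = (2J+1)·Δ·N² = 216/35
  k=1: −1/(1!·1!·2!·3!·0!·0!) = -1/12
  k=2: +1/(2!·0!·1!·2!·1!·1!) = 1/4
Σ = 1/6  ⇒  CG² = 216/35·1/6² = 6/35
CG = +√(6/35) = +0.414039

+0.414039  (= +√(6/35))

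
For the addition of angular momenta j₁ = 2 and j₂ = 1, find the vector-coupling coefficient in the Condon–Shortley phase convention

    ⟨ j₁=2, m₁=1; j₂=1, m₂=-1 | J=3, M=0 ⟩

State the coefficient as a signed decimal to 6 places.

triangle: 0!·4!·2!/7! = 48/5040
(j±m)!: 3!·1!·0!·2!·3!·3! = 432
prefactor² = (2J+1)·Δ·N² = 144/5
  k=0: +1/(0!·0!·1!·0!·3!·2!) = 1/12
Σ = 1/12  ⇒  CG² = 144/5·1/12² = 1/5
CG = +√(1/5) = +0.447214

+0.447214  (= +√(1/5))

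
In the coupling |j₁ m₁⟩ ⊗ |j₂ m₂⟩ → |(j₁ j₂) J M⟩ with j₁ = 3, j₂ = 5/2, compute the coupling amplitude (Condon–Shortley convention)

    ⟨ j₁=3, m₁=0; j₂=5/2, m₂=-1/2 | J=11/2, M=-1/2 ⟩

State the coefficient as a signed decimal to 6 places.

+0.657952  (= +√(100/231))

√[12·0!6!5!/12! · 3!3!2!3!5!6!] = √(6220800/77)
  +(−1)^0/∏(0,0,3,2,3,3)! = 1/432  (running 1/432)
⟨..|..⟩ = √(6220800/77)·(1/432) = +0.657952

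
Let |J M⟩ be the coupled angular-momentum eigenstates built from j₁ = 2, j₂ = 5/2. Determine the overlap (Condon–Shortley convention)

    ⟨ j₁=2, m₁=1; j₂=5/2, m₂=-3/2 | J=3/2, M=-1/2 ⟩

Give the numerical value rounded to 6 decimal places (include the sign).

-0.138013

j₁+j₂−J=3  J+j₁−j₂=1  J−j₁+j₂=2  j₁+j₂+J+1=7
(j₁±m₁, j₂±m₂, J±M) = (3,1,1,4,1,2)
P² = 96/35
sum k=0..1:
  [0] +1/6 = 1/6
  [1] −1/4 = -1/4
S = -1/12
C² = P²·S² = 2/105 ; C = -0.138013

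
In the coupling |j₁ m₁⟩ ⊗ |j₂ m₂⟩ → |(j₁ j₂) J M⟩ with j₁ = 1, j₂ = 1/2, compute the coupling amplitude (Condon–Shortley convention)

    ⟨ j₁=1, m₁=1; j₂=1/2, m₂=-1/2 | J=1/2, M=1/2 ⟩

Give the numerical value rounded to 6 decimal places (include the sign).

√[2·1!1!0!/3! · 2!0!0!1!1!0!] = √(2/3)
  +(−1)^0/∏(0,1,0,0,1,0)! = 1  (running 1)
⟨..|..⟩ = √(2/3)·(1) = +0.816497

+0.816497  (= +√(2/3))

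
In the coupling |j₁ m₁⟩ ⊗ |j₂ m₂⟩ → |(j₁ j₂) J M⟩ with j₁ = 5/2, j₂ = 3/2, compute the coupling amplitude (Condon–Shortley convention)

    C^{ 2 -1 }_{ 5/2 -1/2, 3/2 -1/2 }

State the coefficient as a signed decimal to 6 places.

triangle: 2!*3!*1!/7! = 12/5040
(j±m)!: 2!*3!*1!*2!*1!*3! = 144
prefactor² = (2J+1)*Δ*N² = 12/7
  k=0: +1/(0!*2!*3!*1!*0!*0!) = 1/12
  k=1: −1/(1!*1!*2!*0!*1!*1!) = -1/2
Σ = -5/12  ⇒  CG² = 12/7*(-5/12)² = 25/84
CG = −√(25/84) = -0.545545

-0.545545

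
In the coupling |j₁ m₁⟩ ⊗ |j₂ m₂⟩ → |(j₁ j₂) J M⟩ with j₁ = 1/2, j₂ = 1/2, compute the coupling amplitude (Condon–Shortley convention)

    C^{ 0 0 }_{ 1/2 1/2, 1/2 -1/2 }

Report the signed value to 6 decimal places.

+√(1/2) = +0.707107

j₁+j₂−J=1  J+j₁−j₂=0  J−j₁+j₂=0  j₁+j₂+J+1=2
(j₁±m₁, j₂±m₂, J±M) = (1,0,0,1,0,0)
P² = 1/2
sum k=0..0:
  [0] +1/1 = 1
S = 1
C² = P²·S² = 1/2 ; C = +0.707107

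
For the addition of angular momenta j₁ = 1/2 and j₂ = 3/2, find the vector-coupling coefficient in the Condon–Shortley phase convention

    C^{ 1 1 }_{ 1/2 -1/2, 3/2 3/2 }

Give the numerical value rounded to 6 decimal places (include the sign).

j₁+j₂−J=1  J+j₁−j₂=0  J−j₁+j₂=2  j₁+j₂+J+1=4
(j₁±m₁, j₂±m₂, J±M) = (0,1,3,0,2,0)
P² = 3
sum k=1..1:
  [1] −1/2 = -1/2
S = -1/2
C² = P²·S² = 3/4 ; C = -0.866025

−√(3/4) = -0.866025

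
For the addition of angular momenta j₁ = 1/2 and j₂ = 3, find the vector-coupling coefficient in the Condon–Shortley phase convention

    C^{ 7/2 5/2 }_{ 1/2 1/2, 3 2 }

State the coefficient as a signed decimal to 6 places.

+√(6/7) ≈ +0.925820

triangle: 0!×1!×6!/8! = 720/40320
(j±m)!: 1!×0!×5!×1!×6!×1! = 86400
prefactor² = (2J+1)×Δ×N² = 86400/7
  k=0: +1/(0!×0!×0!×5!×1!×1!) = 1/120
Σ = 1/120  ⇒  CG² = 86400/7×1/120² = 6/7
CG = +√(6/7) = +0.925820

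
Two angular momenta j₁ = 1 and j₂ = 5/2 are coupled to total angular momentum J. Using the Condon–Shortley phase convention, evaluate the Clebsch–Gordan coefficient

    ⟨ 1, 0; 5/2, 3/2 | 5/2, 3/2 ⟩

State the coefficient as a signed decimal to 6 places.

triangle: 1!*1!*4!/7! = 24/5040
(j±m)!: 1!*1!*4!*1!*4!*1! = 576
prefactor² = (2J+1)*Δ*N² = 576/35
  k=0: +1/(0!*1!*1!*4!*0!*0!) = 1/24
  k=1: −1/(1!*0!*0!*3!*1!*1!) = -1/6
Σ = -1/8  ⇒  CG² = 576/35*(-1/8)² = 9/35
CG = −√(9/35) = -0.507093

-0.507093  (= −√(9/35))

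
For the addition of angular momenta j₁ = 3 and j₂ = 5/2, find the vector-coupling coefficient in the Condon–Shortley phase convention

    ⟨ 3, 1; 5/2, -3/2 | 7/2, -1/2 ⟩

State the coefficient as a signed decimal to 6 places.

+√(8/63) = +0.356348

j₁+j₂−J=2  J+j₁−j₂=4  J−j₁+j₂=3  j₁+j₂+J+1=10
(j₁±m₁, j₂±m₂, J±M) = (4,2,1,4,3,4)
P² = 18432/175
sum k=0..1:
  [0] +1/16 = 1/16
  [1] −1/36 = -1/36
S = 5/144
C² = P²·S² = 8/63 ; C = +0.356348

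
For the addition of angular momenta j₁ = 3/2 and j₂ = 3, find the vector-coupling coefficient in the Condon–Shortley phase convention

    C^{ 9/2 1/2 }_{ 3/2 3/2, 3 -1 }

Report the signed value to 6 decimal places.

+√(5/42) = +0.345033

triangle: 0!·3!·6!/10! = 4320/3628800
(j±m)!: 3!·0!·2!·4!·5!·4! = 829440
prefactor² = (2J+1)·Δ·N² = 69120/7
  k=0: +1/(0!·0!·0!·2!·3!·4!) = 1/288
Σ = 1/288  ⇒  CG² = 69120/7·1/288² = 5/42
CG = +√(5/42) = +0.345033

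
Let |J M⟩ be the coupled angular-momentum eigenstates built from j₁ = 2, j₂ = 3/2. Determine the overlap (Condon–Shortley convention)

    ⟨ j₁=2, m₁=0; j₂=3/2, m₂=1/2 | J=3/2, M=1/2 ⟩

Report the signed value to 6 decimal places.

−√(1/5) ≈ -0.447214

√[4·2!2!1!/6! · 2!2!2!1!2!1!] = √(16/45)
  +(−1)^1/∏(1,1,1,1,1,0)! = -1  (running -1)
  +(−1)^2/∏(2,0,0,0,2,1)! = 1/4  (running -3/4)
⟨..|..⟩ = √(16/45)·(-3/4) = -0.447214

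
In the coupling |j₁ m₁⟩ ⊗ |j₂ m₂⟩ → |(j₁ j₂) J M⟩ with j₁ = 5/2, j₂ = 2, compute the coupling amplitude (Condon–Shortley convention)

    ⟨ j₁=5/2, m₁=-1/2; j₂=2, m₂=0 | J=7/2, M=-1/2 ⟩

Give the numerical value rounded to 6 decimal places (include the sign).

−√(4/105) ≈ -0.195180

√[8·1!4!3!/9! · 2!3!2!2!3!4!] = √(768/35)
  +(−1)^0/∏(0,1,3,2,1,1)! = 1/12  (running 1/12)
  +(−1)^1/∏(1,0,2,1,2,2)! = -1/8  (running -1/24)
⟨..|..⟩ = √(768/35)·(-1/24) = -0.195180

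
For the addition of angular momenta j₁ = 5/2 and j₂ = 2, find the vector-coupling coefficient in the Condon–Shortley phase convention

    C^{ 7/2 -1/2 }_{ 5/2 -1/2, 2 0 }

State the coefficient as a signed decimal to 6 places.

−√(4/105) ≈ -0.195180

√[8·1!4!3!/9! · 2!3!2!2!3!4!] = √(768/35)
  +(−1)^0/∏(0,1,3,2,1,1)! = 1/12  (running 1/12)
  +(−1)^1/∏(1,0,2,1,2,2)! = -1/8  (running -1/24)
⟨..|..⟩ = √(768/35)·(-1/24) = -0.195180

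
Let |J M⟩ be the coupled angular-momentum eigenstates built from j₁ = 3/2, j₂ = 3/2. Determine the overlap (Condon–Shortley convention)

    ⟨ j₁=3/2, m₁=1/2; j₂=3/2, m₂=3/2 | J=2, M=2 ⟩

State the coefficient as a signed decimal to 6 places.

triangle: 1!·2!·2!/6! = 4/720
(j±m)!: 2!·1!·3!·0!·4!·0! = 288
prefactor² = (2J+1)·Δ·N² = 8
  k=1: −1/(1!·0!·0!·2!·2!·0!) = -1/4
Σ = -1/4  ⇒  CG² = 8·(-1/4)² = 1/2
CG = −√(1/2) = -0.707107

−√(1/2) = -0.707107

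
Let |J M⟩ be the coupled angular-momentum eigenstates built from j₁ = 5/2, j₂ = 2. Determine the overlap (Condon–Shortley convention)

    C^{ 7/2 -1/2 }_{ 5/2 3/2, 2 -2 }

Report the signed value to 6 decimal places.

j₁+j₂−J=1  J+j₁−j₂=4  J−j₁+j₂=3  j₁+j₂+J+1=9
(j₁±m₁, j₂±m₂, J±M) = (4,1,0,4,3,4)
P² = 9216/35
sum k=0..0:
  [0] +1/36 = 1/36
S = 1/36
C² = P²·S² = 64/315 ; C = +0.450749

+0.450749  (= +√(64/315))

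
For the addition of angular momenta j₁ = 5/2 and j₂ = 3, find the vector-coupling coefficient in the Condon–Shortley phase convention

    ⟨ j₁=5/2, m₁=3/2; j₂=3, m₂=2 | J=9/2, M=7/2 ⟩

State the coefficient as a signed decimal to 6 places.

j₁+j₂−J=1  J+j₁−j₂=4  J−j₁+j₂=5  j₁+j₂+J+1=11
(j₁±m₁, j₂±m₂, J±M) = (4,1,5,1,8,1)
P² = 921600/11
sum k=0..1:
  [0] +1/720 = 1/720
  [1] −1/576 = -1/576
S = -1/2880
C² = P²·S² = 1/99 ; C = -0.100504

−√(1/99) ≈ -0.100504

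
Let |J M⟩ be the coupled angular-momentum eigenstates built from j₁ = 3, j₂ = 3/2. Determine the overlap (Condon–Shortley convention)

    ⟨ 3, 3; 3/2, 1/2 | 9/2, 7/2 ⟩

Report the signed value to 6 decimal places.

+0.577350  (= +√(1/3))

√[10·0!6!3!/10! · 6!0!2!1!8!1!] = √(691200)
  +(−1)^0/∏(0,0,0,2,6,1)! = 1/1440  (running 1/1440)
⟨..|..⟩ = √(691200)·(1/1440) = +0.577350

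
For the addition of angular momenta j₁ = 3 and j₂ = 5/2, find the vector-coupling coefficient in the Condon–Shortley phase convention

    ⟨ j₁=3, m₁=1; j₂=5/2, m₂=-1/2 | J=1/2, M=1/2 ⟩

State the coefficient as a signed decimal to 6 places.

√[2·5!1!0!/7! · 4!2!2!3!1!0!] = √(192/7)
  +(−1)^2/∏(2,3,0,0,1,0)! = 1/12  (running 1/12)
⟨..|..⟩ = √(192/7)·(1/12) = +0.436436

+√(4/21) ≈ +0.436436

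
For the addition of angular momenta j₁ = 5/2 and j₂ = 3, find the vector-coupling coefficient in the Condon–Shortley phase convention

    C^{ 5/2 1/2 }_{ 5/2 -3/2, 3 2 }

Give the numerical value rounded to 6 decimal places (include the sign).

−√(1/14) ≈ -0.267261

j₁+j₂−J=3  J+j₁−j₂=2  J−j₁+j₂=3  j₁+j₂+J+1=9
(j₁±m₁, j₂±m₂, J±M) = (1,4,5,1,3,2)
P² = 288/7
sum k=2..3:
  [2] +1/24 = 1/24
  [3] −1/12 = -1/12
S = -1/24
C² = P²·S² = 1/14 ; C = -0.267261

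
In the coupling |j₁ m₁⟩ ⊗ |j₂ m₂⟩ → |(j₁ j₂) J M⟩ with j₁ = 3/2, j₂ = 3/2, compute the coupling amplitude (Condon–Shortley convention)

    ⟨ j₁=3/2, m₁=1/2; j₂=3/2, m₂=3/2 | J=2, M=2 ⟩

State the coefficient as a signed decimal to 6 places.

−√(1/2) ≈ -0.707107

√[5·1!2!2!/6! · 2!1!3!0!4!0!] = √(8)
  +(−1)^1/∏(1,0,0,2,2,0)! = -1/4  (running -1/4)
⟨..|..⟩ = √(8)·(-1/4) = -0.707107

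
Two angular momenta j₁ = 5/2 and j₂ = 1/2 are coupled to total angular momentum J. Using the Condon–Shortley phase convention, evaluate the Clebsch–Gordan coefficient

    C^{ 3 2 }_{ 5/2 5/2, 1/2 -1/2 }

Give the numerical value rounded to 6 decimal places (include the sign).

√[7·0!5!1!/7! · 5!0!0!1!5!1!] = √(2400)
  +(−1)^0/∏(0,0,0,0,5,1)! = 1/120  (running 1/120)
⟨..|..⟩ = √(2400)·(1/120) = +0.408248

+√(1/6) ≈ +0.408248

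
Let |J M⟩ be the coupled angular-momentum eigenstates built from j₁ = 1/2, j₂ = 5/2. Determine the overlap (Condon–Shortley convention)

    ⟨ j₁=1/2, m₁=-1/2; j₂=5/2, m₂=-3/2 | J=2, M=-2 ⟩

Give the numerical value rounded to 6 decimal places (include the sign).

√[5·1!0!4!/6! · 0!1!1!4!0!4!] = √(96)
  +(−1)^1/∏(1,0,0,0,0,4)! = -1/24  (running -1/24)
⟨..|..⟩ = √(96)·(-1/24) = -0.408248

−√(1/6) ≈ -0.408248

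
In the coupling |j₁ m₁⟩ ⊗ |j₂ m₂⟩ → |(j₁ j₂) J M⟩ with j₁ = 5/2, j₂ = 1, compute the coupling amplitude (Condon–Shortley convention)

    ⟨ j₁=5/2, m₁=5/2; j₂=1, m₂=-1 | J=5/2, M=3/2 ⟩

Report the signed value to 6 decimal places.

triangle: 1!·4!·1!/7! = 24/5040
(j±m)!: 5!·0!·0!·2!·4!·1! = 5760
prefactor² = (2J+1)·Δ·N² = 1152/7
  k=0: +1/(0!·1!·0!·0!·4!·1!) = 1/24
Σ = 1/24  ⇒  CG² = 1152/7·1/24² = 2/7
CG = +√(2/7) = +0.534522

+√(2/7) = +0.534522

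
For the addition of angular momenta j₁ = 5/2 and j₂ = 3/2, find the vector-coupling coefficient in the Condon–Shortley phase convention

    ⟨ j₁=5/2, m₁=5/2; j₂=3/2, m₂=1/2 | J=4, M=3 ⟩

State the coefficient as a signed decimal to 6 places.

+0.612372

j₁+j₂−J=0  J+j₁−j₂=5  J−j₁+j₂=3  j₁+j₂+J+1=9
(j₁±m₁, j₂±m₂, J±M) = (5,0,2,1,7,1)
P² = 21600
sum k=0..0:
  [0] +1/240 = 1/240
S = 1/240
C² = P²·S² = 3/8 ; C = +0.612372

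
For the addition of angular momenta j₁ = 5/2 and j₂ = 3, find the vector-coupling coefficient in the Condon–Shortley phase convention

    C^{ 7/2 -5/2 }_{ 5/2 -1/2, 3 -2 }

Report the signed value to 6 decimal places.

-0.178174  (= −√(2/63))

√[8·2!3!4!/10! · 2!3!1!5!1!6!] = √(4608/7)
  +(−1)^0/∏(0,2,3,1,0,3)! = 1/72  (running 1/72)
  +(−1)^1/∏(1,1,2,0,1,4)! = -1/48  (running -1/144)
⟨..|..⟩ = √(4608/7)·(-1/144) = -0.178174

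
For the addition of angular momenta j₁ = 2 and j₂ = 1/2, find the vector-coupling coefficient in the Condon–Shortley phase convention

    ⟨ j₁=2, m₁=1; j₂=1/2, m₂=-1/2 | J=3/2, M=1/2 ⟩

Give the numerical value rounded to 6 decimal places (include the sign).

√[4·1!3!0!/5! · 3!1!0!1!2!1!] = √(12/5)
  +(−1)^0/∏(0,1,1,0,2,0)! = 1/2  (running 1/2)
⟨..|..⟩ = √(12/5)·(1/2) = +0.774597

+0.774597  (= +√(3/5))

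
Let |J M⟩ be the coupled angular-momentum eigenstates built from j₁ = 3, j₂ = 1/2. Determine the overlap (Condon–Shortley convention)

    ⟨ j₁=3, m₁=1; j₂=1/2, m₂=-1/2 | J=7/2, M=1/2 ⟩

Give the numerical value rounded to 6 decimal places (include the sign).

triangle: 0!*6!*1!/8! = 720/40320
(j±m)!: 4!*2!*0!*1!*4!*3! = 6912
prefactor² = (2J+1)*Δ*N² = 6912/7
  k=0: +1/(0!*0!*2!*0!*4!*1!) = 1/48
Σ = 1/48  ⇒  CG² = 6912/7*1/48² = 3/7
CG = +√(3/7) = +0.654654

+√(3/7) ≈ +0.654654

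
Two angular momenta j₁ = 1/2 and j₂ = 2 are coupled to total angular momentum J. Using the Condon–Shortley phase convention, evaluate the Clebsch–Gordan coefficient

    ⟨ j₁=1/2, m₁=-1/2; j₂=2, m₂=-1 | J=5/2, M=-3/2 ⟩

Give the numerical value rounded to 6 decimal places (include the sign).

√[6·0!1!4!/6! · 0!1!1!3!1!4!] = √(144/5)
  +(−1)^0/∏(0,0,1,1,0,3)! = 1/6  (running 1/6)
⟨..|..⟩ = √(144/5)·(1/6) = +0.894427

+0.894427  (= +√(4/5))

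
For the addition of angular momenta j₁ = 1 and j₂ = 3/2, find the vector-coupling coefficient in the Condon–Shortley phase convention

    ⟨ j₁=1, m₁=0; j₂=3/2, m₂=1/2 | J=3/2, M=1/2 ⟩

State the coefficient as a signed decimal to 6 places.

√[4·1!1!2!/5! · 1!1!2!1!2!1!] = √(4/15)
  +(−1)^0/∏(0,1,1,2,0,0)! = 1/2  (running 1/2)
  +(−1)^1/∏(1,0,0,1,1,1)! = -1  (running -1/2)
⟨..|..⟩ = √(4/15)·(-1/2) = -0.258199

−√(1/15) = -0.258199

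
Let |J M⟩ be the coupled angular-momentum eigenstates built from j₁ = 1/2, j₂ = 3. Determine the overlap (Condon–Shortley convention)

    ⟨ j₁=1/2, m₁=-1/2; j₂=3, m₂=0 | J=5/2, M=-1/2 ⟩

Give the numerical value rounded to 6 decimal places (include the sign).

√[6·1!0!5!/7! · 0!1!3!3!2!3!] = √(432/7)
  +(−1)^1/∏(1,0,0,2,0,3)! = -1/12  (running -1/12)
⟨..|..⟩ = √(432/7)·(-1/12) = -0.654654

−√(3/7) = -0.654654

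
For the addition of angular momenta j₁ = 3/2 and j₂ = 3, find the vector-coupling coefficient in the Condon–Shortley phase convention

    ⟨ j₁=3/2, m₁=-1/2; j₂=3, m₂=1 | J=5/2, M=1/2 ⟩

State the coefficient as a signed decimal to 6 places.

−√(1/70) ≈ -0.119523

triangle: 2!×1!×4!/8! = 48/40320
(j±m)!: 1!×2!×4!×2!×3!×2! = 1152
prefactor² = (2J+1)×Δ×N² = 288/35
  k=1: −1/(1!×1!×1!×3!×0!×1!) = -1/6
  k=2: +1/(2!×0!×0!×2!×1!×2!) = 1/8
Σ = -1/24  ⇒  CG² = 288/35×(-1/24)² = 1/70
CG = −√(1/70) = -0.119523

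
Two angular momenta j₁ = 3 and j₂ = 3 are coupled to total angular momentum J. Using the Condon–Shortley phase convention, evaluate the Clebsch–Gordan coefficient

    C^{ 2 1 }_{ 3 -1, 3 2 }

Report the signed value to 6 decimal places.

−√(5/28) = -0.422577

j₁+j₂−J=4  J+j₁−j₂=2  J−j₁+j₂=2  j₁+j₂+J+1=9
(j₁±m₁, j₂±m₂, J±M) = (2,4,5,1,3,1)
P² = 320/7
sum k=3..4:
  [3] −1/12 = -1/12
  [4] +1/48 = 1/48
S = -1/16
C² = P²·S² = 5/28 ; C = -0.422577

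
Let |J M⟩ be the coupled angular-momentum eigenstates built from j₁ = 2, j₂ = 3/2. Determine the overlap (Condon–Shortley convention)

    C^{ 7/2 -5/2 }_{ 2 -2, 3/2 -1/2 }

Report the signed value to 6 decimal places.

triangle: 0!×4!×3!/8! = 144/40320
(j±m)!: 0!×4!×1!×2!×1!×6! = 34560
prefactor² = (2J+1)×Δ×N² = 6912/7
  k=0: +1/(0!×0!×4!×1!×0!×2!) = 1/48
Σ = 1/48  ⇒  CG² = 6912/7×1/48² = 3/7
CG = +√(3/7) = +0.654654

+0.654654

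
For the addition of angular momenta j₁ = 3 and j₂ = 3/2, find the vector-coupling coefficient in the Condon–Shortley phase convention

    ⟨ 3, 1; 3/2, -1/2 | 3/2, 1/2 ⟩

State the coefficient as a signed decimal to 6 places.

-0.585540

triangle: 3!·3!·0!/7! = 36/5040
(j±m)!: 4!·2!·1!·2!·2!·1! = 192
prefactor² = (2J+1)·Δ·N² = 192/35
  k=1: −1/(1!·2!·1!·0!·2!·0!) = -1/4
Σ = -1/4  ⇒  CG² = 192/35·(-1/4)² = 12/35
CG = −√(12/35) = -0.585540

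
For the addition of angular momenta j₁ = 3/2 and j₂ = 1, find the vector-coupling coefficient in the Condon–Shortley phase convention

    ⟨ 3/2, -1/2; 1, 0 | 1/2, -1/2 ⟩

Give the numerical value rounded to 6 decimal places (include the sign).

-0.577350

triangle: 2!*1!*0!/4! = 2/24
(j±m)!: 1!*2!*1!*1!*0!*1! = 2
prefactor² = (2J+1)*Δ*N² = 1/3
  k=1: −1/(1!*1!*1!*0!*0!*0!) = -1
Σ = -1  ⇒  CG² = 1/3*(-1)² = 1/3
CG = −√(1/3) = -0.577350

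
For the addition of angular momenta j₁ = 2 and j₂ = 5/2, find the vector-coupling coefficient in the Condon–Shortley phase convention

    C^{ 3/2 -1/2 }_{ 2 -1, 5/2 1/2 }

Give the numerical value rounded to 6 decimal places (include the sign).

j₁+j₂−J=3  J+j₁−j₂=1  J−j₁+j₂=2  j₁+j₂+J+1=7
(j₁±m₁, j₂±m₂, J±M) = (1,3,3,2,1,2)
P² = 48/35
sum k=2..3:
  [2] +1/2 = 1/2
  [3] −1/12 = -1/12
S = 5/12
C² = P²·S² = 5/21 ; C = +0.487950

+√(5/21) = +0.487950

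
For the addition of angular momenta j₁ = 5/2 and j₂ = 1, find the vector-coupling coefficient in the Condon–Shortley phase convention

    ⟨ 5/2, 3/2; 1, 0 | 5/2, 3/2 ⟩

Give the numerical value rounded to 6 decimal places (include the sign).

+√(9/35) = +0.507093

j₁+j₂−J=1  J+j₁−j₂=4  J−j₁+j₂=1  j₁+j₂+J+1=7
(j₁±m₁, j₂±m₂, J±M) = (4,1,1,1,4,1)
P² = 576/35
sum k=0..1:
  [0] +1/6 = 1/6
  [1] −1/24 = -1/24
S = 1/8
C² = P²·S² = 9/35 ; C = +0.507093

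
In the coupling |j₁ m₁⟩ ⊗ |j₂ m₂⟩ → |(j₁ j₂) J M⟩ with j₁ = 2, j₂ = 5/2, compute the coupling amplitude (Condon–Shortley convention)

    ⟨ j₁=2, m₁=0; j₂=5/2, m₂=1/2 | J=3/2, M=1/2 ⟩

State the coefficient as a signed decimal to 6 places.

√[4·3!1!2!/7! · 2!2!3!2!2!1!] = √(32/35)
  +(−1)^1/∏(1,2,1,2,0,0)! = -1/4  (running -1/4)
  +(−1)^2/∏(2,1,0,1,1,1)! = 1/2  (running 1/4)
⟨..|..⟩ = √(32/35)·(1/4) = +0.239046

+√(2/35) = +0.239046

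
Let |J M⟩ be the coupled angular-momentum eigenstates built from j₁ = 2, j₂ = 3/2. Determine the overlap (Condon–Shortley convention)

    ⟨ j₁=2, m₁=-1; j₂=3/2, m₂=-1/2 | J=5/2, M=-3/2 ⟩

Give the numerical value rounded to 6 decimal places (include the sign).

-0.169031

triangle: 1!*3!*2!/7! = 12/5040
(j±m)!: 1!*3!*1!*2!*1!*4! = 288
prefactor² = (2J+1)*Δ*N² = 144/35
  k=0: +1/(0!*1!*3!*1!*0!*1!) = 1/6
  k=1: −1/(1!*0!*2!*0!*1!*2!) = -1/4
Σ = -1/12  ⇒  CG² = 144/35*(-1/12)² = 1/35
CG = −√(1/35) = -0.169031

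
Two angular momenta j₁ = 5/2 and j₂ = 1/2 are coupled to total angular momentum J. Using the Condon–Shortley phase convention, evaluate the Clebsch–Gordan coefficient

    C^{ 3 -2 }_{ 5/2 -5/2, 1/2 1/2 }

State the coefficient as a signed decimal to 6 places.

+0.408248

j₁+j₂−J=0  J+j₁−j₂=5  J−j₁+j₂=1  j₁+j₂+J+1=7
(j₁±m₁, j₂±m₂, J±M) = (0,5,1,0,1,5)
P² = 2400
sum k=0..0:
  [0] +1/120 = 1/120
S = 1/120
C² = P²·S² = 1/6 ; C = +0.408248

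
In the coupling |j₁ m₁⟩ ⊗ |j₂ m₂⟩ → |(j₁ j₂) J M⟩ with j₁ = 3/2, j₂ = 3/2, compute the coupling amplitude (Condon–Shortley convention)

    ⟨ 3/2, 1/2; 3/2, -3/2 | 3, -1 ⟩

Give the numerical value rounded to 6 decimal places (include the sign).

+√(1/5) ≈ +0.447214

triangle: 0!*3!*3!/7! = 36/5040
(j±m)!: 2!*1!*0!*3!*2!*4! = 576
prefactor² = (2J+1)*Δ*N² = 144/5
  k=0: +1/(0!*0!*1!*0!*2!*3!) = 1/12
Σ = 1/12  ⇒  CG² = 144/5*1/12² = 1/5
CG = +√(1/5) = +0.447214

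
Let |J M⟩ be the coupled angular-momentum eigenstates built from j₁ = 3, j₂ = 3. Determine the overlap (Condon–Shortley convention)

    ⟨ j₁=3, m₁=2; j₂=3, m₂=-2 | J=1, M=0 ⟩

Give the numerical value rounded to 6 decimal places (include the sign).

−√(1/7) = -0.377964

triangle: 5!·1!·1!/8! = 120/40320
(j±m)!: 5!·1!·1!·5!·1!·1! = 14400
prefactor² = (2J+1)·Δ·N² = 900/7
  k=0: +1/(0!·5!·1!·1!·0!·0!) = 1/120
  k=1: −1/(1!·4!·0!·0!·1!·1!) = -1/24
Σ = -1/30  ⇒  CG² = 900/7·(-1/30)² = 1/7
CG = −√(1/7) = -0.377964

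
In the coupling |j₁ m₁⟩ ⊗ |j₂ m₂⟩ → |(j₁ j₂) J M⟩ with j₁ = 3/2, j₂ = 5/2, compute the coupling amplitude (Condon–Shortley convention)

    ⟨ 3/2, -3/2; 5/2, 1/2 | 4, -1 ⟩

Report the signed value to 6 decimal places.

√[9·0!3!5!/9! · 0!3!3!2!3!5!] = √(6480/7)
  +(−1)^0/∏(0,0,3,3,0,2)! = 1/72  (running 1/72)
⟨..|..⟩ = √(6480/7)·(1/72) = +0.422577

+√(5/28) = +0.422577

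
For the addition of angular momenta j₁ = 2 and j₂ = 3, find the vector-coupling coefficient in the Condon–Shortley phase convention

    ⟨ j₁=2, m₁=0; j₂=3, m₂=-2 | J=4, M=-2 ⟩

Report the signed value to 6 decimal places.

triangle: 1!×3!×5!/10! = 720/3628800
(j±m)!: 2!×2!×1!×5!×2!×6! = 691200
prefactor² = (2J+1)×Δ×N² = 8640/7
  k=0: +1/(0!×1!×2!×1!×1!×4!) = 1/48
  k=1: −1/(1!×0!×1!×0!×2!×5!) = -1/240
Σ = 1/60  ⇒  CG² = 8640/7×1/60² = 12/35
CG = +√(12/35) = +0.585540

+0.585540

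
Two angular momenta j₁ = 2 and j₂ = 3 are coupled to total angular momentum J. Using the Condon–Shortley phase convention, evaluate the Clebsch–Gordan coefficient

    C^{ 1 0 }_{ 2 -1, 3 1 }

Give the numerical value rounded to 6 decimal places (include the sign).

-0.478091

√[3·4!0!2!/7! · 1!3!4!2!1!1!] = √(288/35)
  +(−1)^3/∏(3,1,0,1,0,1)! = -1/6  (running -1/6)
⟨..|..⟩ = √(288/35)·(-1/6) = -0.478091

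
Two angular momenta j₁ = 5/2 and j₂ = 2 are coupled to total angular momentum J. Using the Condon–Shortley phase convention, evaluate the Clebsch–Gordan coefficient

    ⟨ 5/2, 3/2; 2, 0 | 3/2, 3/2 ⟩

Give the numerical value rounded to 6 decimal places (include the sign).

√[4·3!2!1!/7! · 4!1!2!2!3!0!] = √(192/35)
  +(−1)^1/∏(1,2,0,1,2,0)! = -1/4  (running -1/4)
⟨..|..⟩ = √(192/35)·(-1/4) = -0.585540

-0.585540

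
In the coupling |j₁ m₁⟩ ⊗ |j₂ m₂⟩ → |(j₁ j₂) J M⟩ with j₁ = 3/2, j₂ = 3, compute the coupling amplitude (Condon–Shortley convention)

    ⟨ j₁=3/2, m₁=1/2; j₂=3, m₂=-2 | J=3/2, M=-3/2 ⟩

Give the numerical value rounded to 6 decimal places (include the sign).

triangle: 3!×0!×3!/7! = 36/5040
(j±m)!: 2!×1!×1!×5!×0!×3! = 1440
prefactor² = (2J+1)×Δ×N² = 288/7
  k=1: −1/(1!×2!×0!×0!×0!×3!) = -1/12
Σ = -1/12  ⇒  CG² = 288/7×(-1/12)² = 2/7
CG = −√(2/7) = -0.534522

-0.534522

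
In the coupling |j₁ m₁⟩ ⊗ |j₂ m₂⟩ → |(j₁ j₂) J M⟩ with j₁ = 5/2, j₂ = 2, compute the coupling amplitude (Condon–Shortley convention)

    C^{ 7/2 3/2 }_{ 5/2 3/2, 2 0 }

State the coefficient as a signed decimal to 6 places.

+0.534522  (= +√(2/7))

triangle: 1!*4!*3!/9! = 144/362880
(j±m)!: 4!*1!*2!*2!*5!*2! = 23040
prefactor² = (2J+1)*Δ*N² = 512/7
  k=0: +1/(0!*1!*1!*2!*3!*1!) = 1/12
  k=1: −1/(1!*0!*0!*1!*4!*2!) = -1/48
Σ = 1/16  ⇒  CG² = 512/7*1/16² = 2/7
CG = +√(2/7) = +0.534522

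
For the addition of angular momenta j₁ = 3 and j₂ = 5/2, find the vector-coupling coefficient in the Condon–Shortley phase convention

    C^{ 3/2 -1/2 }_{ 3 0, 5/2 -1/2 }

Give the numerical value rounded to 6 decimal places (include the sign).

√[4·4!2!1!/8! · 3!3!2!3!1!2!] = √(144/35)
  +(−1)^1/∏(1,3,2,1,0,0)! = -1/12  (running -1/12)
  +(−1)^2/∏(2,2,1,0,1,1)! = 1/4  (running 1/6)
⟨..|..⟩ = √(144/35)·(1/6) = +0.338062

+0.338062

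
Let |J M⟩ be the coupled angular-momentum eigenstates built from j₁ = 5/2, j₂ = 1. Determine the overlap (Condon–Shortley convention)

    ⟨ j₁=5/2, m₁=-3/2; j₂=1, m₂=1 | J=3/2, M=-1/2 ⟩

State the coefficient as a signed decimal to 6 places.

√[4·2!3!0!/6! · 1!4!2!0!1!2!] = √(32/5)
  +(−1)^2/∏(2,0,2,0,1,0)! = 1/4  (running 1/4)
⟨..|..⟩ = √(32/5)·(1/4) = +0.632456

+0.632456  (= +√(2/5))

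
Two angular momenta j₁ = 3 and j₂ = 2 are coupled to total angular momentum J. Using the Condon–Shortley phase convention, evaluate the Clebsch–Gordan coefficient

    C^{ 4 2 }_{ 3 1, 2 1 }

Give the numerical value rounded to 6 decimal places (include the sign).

−√(1/28) = -0.188982

√[9·1!5!3!/10! · 4!2!3!1!6!2!] = √(5184/7)
  +(−1)^0/∏(0,1,2,3,3,0)! = 1/72  (running 1/72)
  +(−1)^1/∏(1,0,1,2,4,1)! = -1/48  (running -1/144)
⟨..|..⟩ = √(5184/7)·(-1/144) = -0.188982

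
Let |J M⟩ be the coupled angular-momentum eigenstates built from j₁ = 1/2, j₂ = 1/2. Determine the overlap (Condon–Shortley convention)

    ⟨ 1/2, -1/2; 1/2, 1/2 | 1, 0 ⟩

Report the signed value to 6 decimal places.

triangle: 0!×1!×1!/3! = 1/6
(j±m)!: 0!×1!×1!×0!×1!×1! = 1
prefactor² = (2J+1)×Δ×N² = 1/2
  k=0: +1/(0!×0!×1!×1!×0!×0!) = 1
Σ = 1  ⇒  CG² = 1/2×1² = 1/2
CG = +√(1/2) = +0.707107

+0.707107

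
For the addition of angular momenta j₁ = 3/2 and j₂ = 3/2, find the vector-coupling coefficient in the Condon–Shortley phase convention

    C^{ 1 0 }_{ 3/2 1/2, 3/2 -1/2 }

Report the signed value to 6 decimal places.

√[3·2!1!1!/5! · 2!1!1!2!1!1!] = √(1/5)
  +(−1)^0/∏(0,2,1,1,0,0)! = 1/2  (running 1/2)
  +(−1)^1/∏(1,1,0,0,1,1)! = -1  (running -1/2)
⟨..|..⟩ = √(1/5)·(-1/2) = -0.223607

−√(1/20) = -0.223607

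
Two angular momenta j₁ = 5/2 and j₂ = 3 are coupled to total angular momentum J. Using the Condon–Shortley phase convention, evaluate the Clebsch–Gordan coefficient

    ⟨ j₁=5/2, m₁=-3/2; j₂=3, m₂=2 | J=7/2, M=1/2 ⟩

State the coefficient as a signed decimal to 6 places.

+0.563436

j₁+j₂−J=2  J+j₁−j₂=3  J−j₁+j₂=4  j₁+j₂+J+1=10
(j₁±m₁, j₂±m₂, J±M) = (1,4,5,1,4,3)
P² = 9216/35
sum k=1..2:
  [1] −1/144 = -1/144
  [2] +1/24 = 1/24
S = 5/144
C² = P²·S² = 20/63 ; C = +0.563436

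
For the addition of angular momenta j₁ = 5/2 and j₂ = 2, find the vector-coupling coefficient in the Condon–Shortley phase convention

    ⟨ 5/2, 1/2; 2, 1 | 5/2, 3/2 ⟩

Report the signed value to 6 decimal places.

−√(6/35) ≈ -0.414039

j₁+j₂−J=2  J+j₁−j₂=3  J−j₁+j₂=2  j₁+j₂+J+1=8
(j₁±m₁, j₂±m₂, J±M) = (3,2,3,1,4,1)
P² = 216/35
sum k=1..2:
  [1] −1/4 = -1/4
  [2] +1/12 = 1/12
S = -1/6
C² = P²·S² = 6/35 ; C = -0.414039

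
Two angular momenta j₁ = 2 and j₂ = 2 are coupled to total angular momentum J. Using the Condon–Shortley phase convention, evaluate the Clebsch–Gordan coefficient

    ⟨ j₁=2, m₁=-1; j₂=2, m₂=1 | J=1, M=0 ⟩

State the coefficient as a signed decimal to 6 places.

+√(1/10) ≈ +0.316228

j₁+j₂−J=3  J+j₁−j₂=1  J−j₁+j₂=1  j₁+j₂+J+1=6
(j₁±m₁, j₂±m₂, J±M) = (1,3,3,1,1,1)
P² = 9/10
sum k=2..3:
  [2] +1/2 = 1/2
  [3] −1/6 = -1/6
S = 1/3
C² = P²·S² = 1/10 ; C = +0.316228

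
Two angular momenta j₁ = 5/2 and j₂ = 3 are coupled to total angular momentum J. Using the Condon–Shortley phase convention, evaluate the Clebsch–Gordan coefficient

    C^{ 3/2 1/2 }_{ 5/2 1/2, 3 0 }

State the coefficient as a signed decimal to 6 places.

j₁+j₂−J=4  J+j₁−j₂=1  J−j₁+j₂=2  j₁+j₂+J+1=8
(j₁±m₁, j₂±m₂, J±M) = (3,2,3,3,2,1)
P² = 144/35
sum k=1..2:
  [1] −1/12 = -1/12
  [2] +1/4 = 1/4
S = 1/6
C² = P²·S² = 4/35 ; C = +0.338062

+0.338062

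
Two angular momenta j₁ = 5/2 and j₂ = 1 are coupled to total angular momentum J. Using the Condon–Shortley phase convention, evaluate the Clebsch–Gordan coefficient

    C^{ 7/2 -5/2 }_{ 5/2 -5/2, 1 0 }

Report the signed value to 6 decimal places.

√[8·0!5!2!/8! · 0!5!1!1!1!6!] = √(28800/7)
  +(−1)^0/∏(0,0,5,1,0,1)! = 1/120  (running 1/120)
⟨..|..⟩ = √(28800/7)·(1/120) = +0.534522

+√(2/7) = +0.534522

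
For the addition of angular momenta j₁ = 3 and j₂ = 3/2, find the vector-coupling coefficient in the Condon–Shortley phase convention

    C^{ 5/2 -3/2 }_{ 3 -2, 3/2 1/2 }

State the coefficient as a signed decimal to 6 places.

triangle: 2!*4!*1!/8! = 48/40320
(j±m)!: 1!*5!*2!*1!*1!*4! = 5760
prefactor² = (2J+1)*Δ*N² = 288/7
  k=1: −1/(1!*1!*4!*1!*0!*0!) = -1/24
  k=2: +1/(2!*0!*3!*0!*1!*1!) = 1/12
Σ = 1/24  ⇒  CG² = 288/7*1/24² = 1/14
CG = +√(1/14) = +0.267261

+√(1/14) ≈ +0.267261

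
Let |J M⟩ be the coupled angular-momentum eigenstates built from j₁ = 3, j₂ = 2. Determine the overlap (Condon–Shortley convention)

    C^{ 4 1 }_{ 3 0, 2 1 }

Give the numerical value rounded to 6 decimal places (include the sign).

-0.462910  (= −√(3/14))

j₁+j₂−J=1  J+j₁−j₂=5  J−j₁+j₂=3  j₁+j₂+J+1=10
(j₁±m₁, j₂±m₂, J±M) = (3,3,3,1,5,3)
P² = 1944/7
sum k=0..1:
  [0] +1/72 = 1/72
  [1] −1/24 = -1/24
S = -1/36
C² = P²·S² = 3/14 ; C = -0.462910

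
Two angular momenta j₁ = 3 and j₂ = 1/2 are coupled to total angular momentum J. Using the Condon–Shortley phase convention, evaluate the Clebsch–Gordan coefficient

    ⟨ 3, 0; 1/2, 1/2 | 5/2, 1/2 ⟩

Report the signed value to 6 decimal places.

triangle: 1!*5!*0!/7! = 120/5040
(j±m)!: 3!*3!*1!*0!*3!*2! = 432
prefactor² = (2J+1)*Δ*N² = 432/7
  k=1: −1/(1!*0!*2!*0!*3!*0!) = -1/12
Σ = -1/12  ⇒  CG² = 432/7*(-1/12)² = 3/7
CG = −√(3/7) = -0.654654

−√(3/7) ≈ -0.654654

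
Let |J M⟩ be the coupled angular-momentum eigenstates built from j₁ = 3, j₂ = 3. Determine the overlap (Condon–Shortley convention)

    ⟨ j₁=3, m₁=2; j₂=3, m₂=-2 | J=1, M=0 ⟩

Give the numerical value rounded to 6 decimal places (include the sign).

√[3·5!1!1!/8! · 5!1!1!5!1!1!] = √(900/7)
  +(−1)^0/∏(0,5,1,1,0,0)! = 1/120  (running 1/120)
  +(−1)^1/∏(1,4,0,0,1,1)! = -1/24  (running -1/30)
⟨..|..⟩ = √(900/7)·(-1/30) = -0.377964

-0.377964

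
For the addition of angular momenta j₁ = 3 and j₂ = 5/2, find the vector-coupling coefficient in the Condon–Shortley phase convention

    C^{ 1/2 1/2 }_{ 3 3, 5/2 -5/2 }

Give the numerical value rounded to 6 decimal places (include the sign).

+0.534522  (= +√(2/7))

√[2·5!1!0!/7! · 6!0!0!5!1!0!] = √(28800/7)
  +(−1)^0/∏(0,5,0,0,1,0)! = 1/120  (running 1/120)
⟨..|..⟩ = √(28800/7)·(1/120) = +0.534522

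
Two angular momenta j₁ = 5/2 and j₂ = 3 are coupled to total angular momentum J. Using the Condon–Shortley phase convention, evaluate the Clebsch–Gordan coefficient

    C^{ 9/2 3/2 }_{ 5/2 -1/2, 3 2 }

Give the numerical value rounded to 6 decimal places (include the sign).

-0.604815

j₁+j₂−J=1  J+j₁−j₂=4  J−j₁+j₂=5  j₁+j₂+J+1=11
(j₁±m₁, j₂±m₂, J±M) = (2,3,5,1,6,3)
P² = 345600/77
sum k=0..1:
  [0] +1/720 = 1/720
  [1] −1/96 = -1/96
S = -13/1440
C² = P²·S² = 169/462 ; C = -0.604815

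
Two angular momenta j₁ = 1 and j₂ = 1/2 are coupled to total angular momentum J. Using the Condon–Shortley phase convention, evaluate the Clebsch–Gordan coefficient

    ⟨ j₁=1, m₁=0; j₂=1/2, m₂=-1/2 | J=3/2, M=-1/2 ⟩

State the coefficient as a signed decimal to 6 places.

triangle: 0!·2!·1!/4! = 2/24
(j±m)!: 1!·1!·0!·1!·1!·2! = 2
prefactor² = (2J+1)·Δ·N² = 2/3
  k=0: +1/(0!·0!·1!·0!·1!·1!) = 1
Σ = 1  ⇒  CG² = 2/3·1² = 2/3
CG = +√(2/3) = +0.816497

+0.816497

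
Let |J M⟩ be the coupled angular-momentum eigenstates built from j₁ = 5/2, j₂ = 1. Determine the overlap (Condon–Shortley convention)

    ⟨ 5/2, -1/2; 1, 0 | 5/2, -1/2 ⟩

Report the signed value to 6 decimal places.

-0.169031

√[6·1!4!1!/7! · 2!3!1!1!2!3!] = √(144/35)
  +(−1)^0/∏(0,1,3,1,1,0)! = 1/6  (running 1/6)
  +(−1)^1/∏(1,0,2,0,2,1)! = -1/4  (running -1/12)
⟨..|..⟩ = √(144/35)·(-1/12) = -0.169031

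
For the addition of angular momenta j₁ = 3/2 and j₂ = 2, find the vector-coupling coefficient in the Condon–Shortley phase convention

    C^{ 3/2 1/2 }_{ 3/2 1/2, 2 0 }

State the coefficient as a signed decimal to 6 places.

-0.447214  (= −√(1/5))

triangle: 2!·1!·2!/6! = 4/720
(j±m)!: 2!·1!·2!·2!·2!·1! = 16
prefactor² = (2J+1)·Δ·N² = 16/45
  k=0: +1/(0!·2!·1!·2!·0!·0!) = 1/4
  k=1: −1/(1!·1!·0!·1!·1!·1!) = -1
Σ = -3/4  ⇒  CG² = 16/45·(-3/4)² = 1/5
CG = −√(1/5) = -0.447214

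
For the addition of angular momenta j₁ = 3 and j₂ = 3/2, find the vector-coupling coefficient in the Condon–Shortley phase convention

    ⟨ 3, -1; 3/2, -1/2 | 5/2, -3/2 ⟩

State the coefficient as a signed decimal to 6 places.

√[6·2!4!1!/8! · 2!4!1!2!1!4!] = √(576/35)
  +(−1)^0/∏(0,2,4,1,0,0)! = 1/48  (running 1/48)
  +(−1)^1/∏(1,1,3,0,1,1)! = -1/6  (running -7/48)
⟨..|..⟩ = √(576/35)·(-7/48) = -0.591608

−√(7/20) ≈ -0.591608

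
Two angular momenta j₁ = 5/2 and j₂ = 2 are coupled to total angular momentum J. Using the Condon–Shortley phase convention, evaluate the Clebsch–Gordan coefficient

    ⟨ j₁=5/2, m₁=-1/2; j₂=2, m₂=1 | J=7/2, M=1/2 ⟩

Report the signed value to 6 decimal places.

j₁+j₂−J=1  J+j₁−j₂=4  J−j₁+j₂=3  j₁+j₂+J+1=9
(j₁±m₁, j₂±m₂, J±M) = (2,3,3,1,4,3)
P² = 1152/35
sum k=0..1:
  [0] +1/36 = 1/36
  [1] −1/8 = -1/8
S = -7/72
C² = P²·S² = 14/45 ; C = -0.557773

-0.557773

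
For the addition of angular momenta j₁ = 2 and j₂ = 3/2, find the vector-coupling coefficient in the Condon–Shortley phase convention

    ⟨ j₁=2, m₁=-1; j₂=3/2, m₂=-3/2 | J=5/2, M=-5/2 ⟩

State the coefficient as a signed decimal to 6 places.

+0.654654

triangle: 1!*3!*2!/7! = 12/5040
(j±m)!: 1!*3!*0!*3!*0!*5! = 4320
prefactor² = (2J+1)*Δ*N² = 432/7
  k=0: +1/(0!*1!*3!*0!*0!*2!) = 1/12
Σ = 1/12  ⇒  CG² = 432/7*1/12² = 3/7
CG = +√(3/7) = +0.654654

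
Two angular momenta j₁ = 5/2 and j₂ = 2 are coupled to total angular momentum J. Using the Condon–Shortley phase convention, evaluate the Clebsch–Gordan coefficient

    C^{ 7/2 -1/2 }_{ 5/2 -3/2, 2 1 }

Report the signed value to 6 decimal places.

−√(121/315) ≈ -0.619780

triangle: 1!×4!×3!/9! = 144/362880
(j±m)!: 1!×4!×3!×1!×3!×4! = 20736
prefactor² = (2J+1)×Δ×N² = 2304/35
  k=0: +1/(0!×1!×4!×3!×0!×0!) = 1/144
  k=1: −1/(1!×0!×3!×2!×1!×1!) = -1/12
Σ = -11/144  ⇒  CG² = 2304/35×(-11/144)² = 121/315
CG = −√(121/315) = -0.619780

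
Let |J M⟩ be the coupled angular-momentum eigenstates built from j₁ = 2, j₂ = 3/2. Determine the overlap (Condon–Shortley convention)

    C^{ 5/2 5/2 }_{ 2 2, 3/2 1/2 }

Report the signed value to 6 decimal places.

j₁+j₂−J=1  J+j₁−j₂=3  J−j₁+j₂=2  j₁+j₂+J+1=7
(j₁±m₁, j₂±m₂, J±M) = (4,0,2,1,5,0)
P² = 576/7
sum k=0..0:
  [0] +1/12 = 1/12
S = 1/12
C² = P²·S² = 4/7 ; C = +0.755929

+√(4/7) = +0.755929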